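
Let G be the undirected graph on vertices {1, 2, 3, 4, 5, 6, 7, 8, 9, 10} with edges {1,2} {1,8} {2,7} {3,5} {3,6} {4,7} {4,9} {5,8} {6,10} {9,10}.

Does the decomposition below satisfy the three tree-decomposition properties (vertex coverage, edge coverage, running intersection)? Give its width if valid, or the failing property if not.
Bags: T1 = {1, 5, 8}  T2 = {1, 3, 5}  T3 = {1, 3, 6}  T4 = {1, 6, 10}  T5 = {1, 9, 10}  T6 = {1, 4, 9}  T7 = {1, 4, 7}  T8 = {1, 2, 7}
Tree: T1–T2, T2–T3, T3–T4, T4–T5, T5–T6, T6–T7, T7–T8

Yes; width 2.

Checking the three conditions: (i) the bags cover all of {1, 2, 3, 4, 5, 6, 7, 8, 9, 10}; (ii) for each edge, some bag contains both endpoints; (iii) the bags containing any fixed vertex form a subtree. All hold, so the decomposition is valid with width 3 − 1 = 2.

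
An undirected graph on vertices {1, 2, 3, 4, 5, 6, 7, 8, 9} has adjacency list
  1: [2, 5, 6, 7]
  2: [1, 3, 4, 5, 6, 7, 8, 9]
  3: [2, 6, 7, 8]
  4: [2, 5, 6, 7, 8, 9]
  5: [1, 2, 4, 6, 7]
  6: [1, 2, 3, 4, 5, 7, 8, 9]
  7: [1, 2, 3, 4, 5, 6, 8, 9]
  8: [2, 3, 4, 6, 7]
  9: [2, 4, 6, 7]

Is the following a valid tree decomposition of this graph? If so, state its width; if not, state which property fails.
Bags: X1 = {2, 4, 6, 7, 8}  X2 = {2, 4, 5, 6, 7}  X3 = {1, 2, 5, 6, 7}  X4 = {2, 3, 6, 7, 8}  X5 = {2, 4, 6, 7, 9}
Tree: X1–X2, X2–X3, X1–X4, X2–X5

Yes; width 4.

Every vertex of G appears in some bag (union = {1, 2, 3, 4, 5, 6, 7, 8, 9}); every edge is covered by a bag; and for each vertex v the set of bags containing v is connected in the bag tree. The decomposition is therefore valid. The largest bag has 5 vertices, so the width is 4.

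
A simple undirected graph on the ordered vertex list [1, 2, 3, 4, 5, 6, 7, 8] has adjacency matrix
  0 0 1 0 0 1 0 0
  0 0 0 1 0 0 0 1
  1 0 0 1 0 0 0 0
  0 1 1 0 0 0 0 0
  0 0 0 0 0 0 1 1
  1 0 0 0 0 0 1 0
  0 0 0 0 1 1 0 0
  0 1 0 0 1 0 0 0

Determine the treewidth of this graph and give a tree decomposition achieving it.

Every bag has size at most 3, so the width is 3 − 1 = 2 and tw(G) ≤ 2. The edges 7–6–1–3–4–2–8–5–7 form a cycle, so G is not a tree and its treewidth is at least 2. Hence tw(G) = 2 exactly.

Treewidth 2.
One optimal decomposition is:
Bags: B1 = {1, 6, 7}  B2 = {1, 3, 7}  B3 = {3, 4, 7}  B4 = {2, 4, 7}  B5 = {2, 7, 8}  B6 = {5, 7, 8}
Tree: B1–B2, B2–B3, B3–B4, B4–B5, B5–B6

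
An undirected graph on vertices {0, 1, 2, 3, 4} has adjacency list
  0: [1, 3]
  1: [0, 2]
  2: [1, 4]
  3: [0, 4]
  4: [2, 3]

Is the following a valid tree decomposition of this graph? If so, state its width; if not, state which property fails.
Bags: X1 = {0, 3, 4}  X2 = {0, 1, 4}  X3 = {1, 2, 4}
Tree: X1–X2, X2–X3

Yes; width 2.

Checking the three conditions: (i) the bags cover all of {0, 1, 2, 3, 4}; (ii) for each edge, some bag contains both endpoints; (iii) the bags containing any fixed vertex form a subtree. All hold, so the decomposition is valid with width 3 − 1 = 2.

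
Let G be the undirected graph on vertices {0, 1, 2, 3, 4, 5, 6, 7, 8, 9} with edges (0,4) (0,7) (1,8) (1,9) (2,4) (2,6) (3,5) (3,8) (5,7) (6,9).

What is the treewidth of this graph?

2

A width-2 tree decomposition is:
Bags: B1 = {0, 2, 4}  B2 = {0, 2, 7}  B3 = {2, 5, 7}  B4 = {2, 3, 5}  B5 = {2, 3, 8}  B6 = {1, 2, 8}  B7 = {1, 2, 9}  B8 = {2, 6, 9}
Tree: B1–B2, B2–B3, B3–B4, B4–B5, B5–B6, B6–B7, B7–B8
The largest bag has 3 vertices, giving width 2; this decomposition certifies tw(G) ≤ 2. Since 2–4–0–7–5–3–8–1–9–6–2 is a cycle in G, G is not acyclic. Forests are exactly the graphs of treewidth ≤ 1, so tw(G) ≥ 2. Combining the bounds, tw(G) = 2.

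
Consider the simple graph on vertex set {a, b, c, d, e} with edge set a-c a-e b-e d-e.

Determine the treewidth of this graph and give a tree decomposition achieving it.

The largest bag has 2 vertices, giving width 1; this decomposition certifies tw(G) ≤ 1. G has an edge, so its treewidth is at least 1. Hence tw(G) = 1 exactly.

Treewidth 1.
One such decomposition:
Bags: B1 = {d, e}  B2 = {b, e}  B3 = {a, e}  B4 = {a, c}
Tree: B1–B2, B1–B3, B3–B4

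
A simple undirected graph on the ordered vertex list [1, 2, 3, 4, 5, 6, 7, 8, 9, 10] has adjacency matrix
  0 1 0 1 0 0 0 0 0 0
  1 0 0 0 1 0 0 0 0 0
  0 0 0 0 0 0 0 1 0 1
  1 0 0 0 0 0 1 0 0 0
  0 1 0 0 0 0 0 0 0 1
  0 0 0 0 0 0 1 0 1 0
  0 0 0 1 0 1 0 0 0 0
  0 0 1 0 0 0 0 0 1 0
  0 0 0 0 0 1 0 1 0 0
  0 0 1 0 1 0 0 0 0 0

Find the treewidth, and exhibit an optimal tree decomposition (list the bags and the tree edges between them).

Treewidth 2.
One such decomposition:
Bags: B1 = {3, 8, 10}  B2 = {8, 9, 10}  B3 = {6, 9, 10}  B4 = {6, 7, 10}  B5 = {4, 7, 10}  B6 = {1, 4, 10}  B7 = {1, 2, 10}  B8 = {2, 5, 10}
Tree: B1–B2, B2–B3, B3–B4, B4–B5, B5–B6, B6–B7, B7–B8

Each bag holds 3 vertices, so the decomposition has width 2, which upper-bounds the treewidth. The edges 10–3–8–9–6–7–4–1–2–5–10 form a cycle, so G is not a tree and its treewidth is at least 2. Combining the bounds, tw(G) = 2.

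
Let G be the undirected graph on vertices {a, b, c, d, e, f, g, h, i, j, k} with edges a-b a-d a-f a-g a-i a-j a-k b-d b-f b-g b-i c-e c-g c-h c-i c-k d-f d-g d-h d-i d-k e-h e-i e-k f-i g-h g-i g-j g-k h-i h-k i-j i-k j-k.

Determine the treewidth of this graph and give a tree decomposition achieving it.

Treewidth 4.
Bags: B1 = {c, g, h, i, k}  B2 = {c, e, h, i, k}  B3 = {d, g, h, i, k}  B4 = {a, d, g, i, k}  B5 = {a, b, d, g, i}  B6 = {a, g, i, j, k}  B7 = {a, b, d, f, i}
Tree: B1–B2, B1–B3, B3–B4, B4–B5, B4–B6, B5–B7

Every bag has size at most 5, so the width is 5 − 1 = 4 and tw(G) ≤ 4. Conversely, {d, g, h, i, k} is a clique of size 5, and the vertices of any clique must share a bag in every tree decomposition; so some bag has ≥ 5 vertices and tw(G) ≥ 4. Hence tw(G) = 4 exactly.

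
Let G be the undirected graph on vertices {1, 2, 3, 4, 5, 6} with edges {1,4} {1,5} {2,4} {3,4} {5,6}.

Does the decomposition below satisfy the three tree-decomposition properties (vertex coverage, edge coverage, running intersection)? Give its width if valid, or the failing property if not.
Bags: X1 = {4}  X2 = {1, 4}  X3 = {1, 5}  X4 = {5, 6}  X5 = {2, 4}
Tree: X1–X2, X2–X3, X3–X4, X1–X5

No — vertex 3 appears in no bag.

A tree decomposition must satisfy three properties: every vertex lies in some bag; for every edge, both endpoints lie together in some bag; and for every vertex, the bags containing it form a connected subtree. Here vertex 3 appears in no bag, so the decomposition is invalid.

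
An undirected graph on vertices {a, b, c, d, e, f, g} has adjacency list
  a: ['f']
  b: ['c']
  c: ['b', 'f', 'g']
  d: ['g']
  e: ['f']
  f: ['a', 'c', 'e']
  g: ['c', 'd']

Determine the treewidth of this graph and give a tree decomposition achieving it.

Treewidth 1.
One optimal decomposition is:
Bags: B1 = {a, f}  B2 = {c, f}  B3 = {c, g}  B4 = {e, f}  B5 = {b, c}  B6 = {d, g}
Tree: B1–B2, B2–B3, B1–B4, B3–B5, B3–B6

Every bag has size at most 2, so the width is 2 − 1 = 1 and tw(G) ≤ 1. Since G has at least one edge (e.g. f–a), it is not an edgeless graph, so tw(G) ≥ 1. The upper and lower bounds meet at 1, so that is the treewidth.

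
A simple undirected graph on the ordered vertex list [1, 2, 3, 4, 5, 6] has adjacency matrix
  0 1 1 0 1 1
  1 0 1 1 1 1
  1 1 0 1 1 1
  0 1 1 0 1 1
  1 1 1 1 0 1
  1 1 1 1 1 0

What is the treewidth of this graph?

A width-4 tree decomposition is:
Bags: B1 = {2, 3, 4, 5, 6}  B2 = {1, 2, 3, 5, 6}
Tree: B1–B2
The largest bag has 5 vertices, giving width 4; this decomposition certifies tw(G) ≤ 4. For the lower bound, the 5 vertices {1, 2, 3, 5, 6} are pairwise adjacent, and any tree decomposition puts a clique entirely inside one bag — forcing width ≥ 4. The upper and lower bounds meet at 4, so that is the treewidth.

4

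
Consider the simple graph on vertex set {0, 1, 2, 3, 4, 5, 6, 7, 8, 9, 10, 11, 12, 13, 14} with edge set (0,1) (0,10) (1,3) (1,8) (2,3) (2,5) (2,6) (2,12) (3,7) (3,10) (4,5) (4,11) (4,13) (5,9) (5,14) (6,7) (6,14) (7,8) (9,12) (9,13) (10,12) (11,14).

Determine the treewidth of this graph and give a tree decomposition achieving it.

Each bag holds 4 vertices, so the decomposition has width 3, which upper-bounds the treewidth. For the lower bound: the 4 vertex sets {0,1,8}, {7}, {3}, {2,6,10,12} are disjoint, each induces a connected subgraph, and every pair is joined by at least one edge of G. Contracting each set to a single vertex therefore yields K_{4} as a minor, and since treewidth is minor-monotone, tw(G) ≥ tw(K_{4}) = 3. Therefore the treewidth is 3.

Treewidth 3.
One such decomposition:
Bags: B1 = {0, 1, 7, 8}  B2 = {0, 1, 3, 7}  B3 = {0, 3, 7, 10}  B4 = {3, 6, 7, 10}  B5 = {2, 3, 6, 10}  B6 = {2, 6, 10, 12}  B7 = {2, 6, 12, 14}  B8 = {2, 5, 12, 14}  B9 = {5, 9, 12, 14}  B10 = {5, 9, 11, 14}  B11 = {4, 5, 9, 11}  B12 = {4, 9, 11, 13}
Tree: B1–B2, B2–B3, B3–B4, B4–B5, B5–B6, B6–B7, B7–B8, B8–B9, B9–B10, B10–B11, B11–B12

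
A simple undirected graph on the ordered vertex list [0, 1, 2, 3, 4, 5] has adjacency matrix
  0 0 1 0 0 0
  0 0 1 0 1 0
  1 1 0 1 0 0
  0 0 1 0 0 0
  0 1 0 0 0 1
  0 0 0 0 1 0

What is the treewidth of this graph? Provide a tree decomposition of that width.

Every bag has size at most 2, so the width is 2 − 1 = 1 and tw(G) ≤ 1. G has an edge, so its treewidth is at least 1. The upper and lower bounds meet at 1, so that is the treewidth.

Treewidth 1.
One such decomposition:
Bags: B1 = {1, 2}  B2 = {0, 2}  B3 = {1, 4}  B4 = {4, 5}  B5 = {2, 3}
Tree: B1–B2, B1–B3, B3–B4, B1–B5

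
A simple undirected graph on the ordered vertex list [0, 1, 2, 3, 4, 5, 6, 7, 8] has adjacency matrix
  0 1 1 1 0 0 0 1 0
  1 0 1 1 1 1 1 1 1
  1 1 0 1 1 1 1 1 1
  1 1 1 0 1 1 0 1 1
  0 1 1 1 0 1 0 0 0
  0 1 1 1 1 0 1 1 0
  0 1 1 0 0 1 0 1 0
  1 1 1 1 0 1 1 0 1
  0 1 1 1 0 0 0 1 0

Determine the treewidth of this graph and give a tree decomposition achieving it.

Treewidth 4.
One such decomposition:
Bags: B1 = {1, 2, 3, 5, 7}  B2 = {1, 2, 5, 6, 7}  B3 = {1, 2, 3, 4, 5}  B4 = {0, 1, 2, 3, 7}  B5 = {1, 2, 3, 7, 8}
Tree: B1–B2, B1–B3, B1–B4, B1–B5

The largest bag has 5 vertices, giving width 4; this decomposition certifies tw(G) ≤ 4. For the lower bound, the 5 vertices {1, 2, 3, 4, 5} are pairwise adjacent, and any tree decomposition puts a clique entirely inside one bag — forcing width ≥ 4. Therefore the treewidth is 4.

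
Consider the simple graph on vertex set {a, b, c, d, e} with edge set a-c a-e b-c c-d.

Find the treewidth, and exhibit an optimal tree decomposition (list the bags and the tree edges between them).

Every bag has size at most 2, so the width is 2 − 1 = 1 and tw(G) ≤ 1. Since G has at least one edge (e.g. c–b), it is not an edgeless graph, so tw(G) ≥ 1. Hence tw(G) = 1 exactly.

Treewidth 1.
One optimal decomposition is:
Bags: B1 = {b, c}  B2 = {a, c}  B3 = {a, e}  B4 = {c, d}
Tree: B1–B2, B2–B3, B1–B4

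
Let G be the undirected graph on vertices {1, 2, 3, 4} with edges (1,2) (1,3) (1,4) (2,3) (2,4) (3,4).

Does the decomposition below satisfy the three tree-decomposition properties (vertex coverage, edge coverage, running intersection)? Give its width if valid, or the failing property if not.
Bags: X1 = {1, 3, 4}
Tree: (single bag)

No — vertex 2 appears in no bag.

A tree decomposition must satisfy three properties: every vertex lies in some bag; for every edge, both endpoints lie together in some bag; and for every vertex, the bags containing it form a connected subtree. Here vertex 2 appears in no bag, so the decomposition is invalid.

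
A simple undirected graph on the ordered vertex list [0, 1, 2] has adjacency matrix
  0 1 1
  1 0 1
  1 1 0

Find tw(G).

A width-2 tree decomposition is:
Bags: B1 = {0, 1, 2}
Tree: (single bag)
With just one bag of size 3, the width is 3 − 1 = 2, so tw(G) ≤ 2. For the lower bound, the 3 vertices {0, 1, 2} are pairwise adjacent, and any tree decomposition puts a clique entirely inside one bag — forcing width ≥ 2. The upper and lower bounds meet at 2, so that is the treewidth.

2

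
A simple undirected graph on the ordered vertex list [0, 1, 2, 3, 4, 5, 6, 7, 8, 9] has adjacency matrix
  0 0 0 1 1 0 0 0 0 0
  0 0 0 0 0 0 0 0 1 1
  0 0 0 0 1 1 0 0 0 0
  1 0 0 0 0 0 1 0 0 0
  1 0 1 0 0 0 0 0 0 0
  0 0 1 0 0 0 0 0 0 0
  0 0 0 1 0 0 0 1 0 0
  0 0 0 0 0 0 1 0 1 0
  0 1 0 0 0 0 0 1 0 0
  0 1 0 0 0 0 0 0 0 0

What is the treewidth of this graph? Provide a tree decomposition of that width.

Treewidth 1.
Bags: B1 = {1, 9}  B2 = {1, 8}  B3 = {7, 8}  B4 = {6, 7}  B5 = {3, 6}  B6 = {0, 3}  B7 = {0, 4}  B8 = {2, 4}  B9 = {2, 5}
Tree: B1–B2, B2–B3, B3–B4, B4–B5, B5–B6, B6–B7, B7–B8, B8–B9

Each bag holds 2 vertices, so the decomposition has width 1, which upper-bounds the treewidth. G has an edge, so its treewidth is at least 1. Hence tw(G) = 1 exactly.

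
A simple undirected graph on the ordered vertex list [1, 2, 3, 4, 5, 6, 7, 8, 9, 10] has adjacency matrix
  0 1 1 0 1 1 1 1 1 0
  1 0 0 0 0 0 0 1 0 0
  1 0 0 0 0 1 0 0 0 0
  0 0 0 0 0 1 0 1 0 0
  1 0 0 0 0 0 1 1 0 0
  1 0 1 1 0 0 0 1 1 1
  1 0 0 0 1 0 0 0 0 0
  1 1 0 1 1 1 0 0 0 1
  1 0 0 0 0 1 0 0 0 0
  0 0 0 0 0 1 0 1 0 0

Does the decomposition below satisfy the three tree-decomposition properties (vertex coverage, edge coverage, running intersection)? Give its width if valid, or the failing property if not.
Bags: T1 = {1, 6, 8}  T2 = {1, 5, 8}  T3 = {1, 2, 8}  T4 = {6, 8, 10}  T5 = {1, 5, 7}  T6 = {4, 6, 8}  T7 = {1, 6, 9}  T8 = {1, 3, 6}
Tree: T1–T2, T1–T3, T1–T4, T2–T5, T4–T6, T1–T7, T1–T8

Yes; width 2.

Vertex coverage: the bags together contain {1, 2, 3, 4, 5, 6, 7, 8, 9, 10}, the full vertex set. Edge coverage: each edge of G has both endpoints in at least one bag. Running intersection: for every vertex, the bags containing it form a connected subtree. All three properties hold, so this is a valid tree decomposition of width max|bag| − 1 = 2, and hence tw(G) ≤ 2.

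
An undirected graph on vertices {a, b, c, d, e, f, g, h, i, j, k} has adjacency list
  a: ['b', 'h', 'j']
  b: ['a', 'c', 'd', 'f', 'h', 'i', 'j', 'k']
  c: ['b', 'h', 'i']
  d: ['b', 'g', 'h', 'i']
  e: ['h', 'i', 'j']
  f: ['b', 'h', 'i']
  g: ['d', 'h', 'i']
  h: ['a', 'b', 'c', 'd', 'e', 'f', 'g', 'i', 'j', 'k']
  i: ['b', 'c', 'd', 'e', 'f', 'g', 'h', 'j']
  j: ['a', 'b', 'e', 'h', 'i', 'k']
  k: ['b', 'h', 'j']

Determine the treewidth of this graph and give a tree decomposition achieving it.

Treewidth 3.
One such decomposition:
Bags: B1 = {b, h, i, j}  B2 = {e, h, i, j}  B3 = {b, f, h, i}  B4 = {b, h, j, k}  B5 = {b, d, h, i}  B6 = {d, g, h, i}  B7 = {b, c, h, i}  B8 = {a, b, h, j}
Tree: B1–B2, B1–B3, B1–B4, B3–B5, B5–B6, B5–B7, B4–B8

Each bag holds 4 vertices, so the decomposition has width 3, which upper-bounds the treewidth. On the other hand G contains the 4-clique {d, g, h, i}. A clique must lie in a single bag of any decomposition, so no decomposition can have width below 3. Hence tw(G) = 3 exactly.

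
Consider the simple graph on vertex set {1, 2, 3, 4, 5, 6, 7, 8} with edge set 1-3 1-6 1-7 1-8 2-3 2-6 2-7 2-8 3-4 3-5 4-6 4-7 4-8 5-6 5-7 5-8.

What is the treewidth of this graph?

4

A width-4 tree decomposition is:
Bags: B1 = {1, 2, 4, 5, 6}  B2 = {1, 2, 3, 4, 5}  B3 = {1, 2, 4, 5, 8}  B4 = {1, 2, 4, 5, 7}
Tree: B1–B2, B2–B3, B3–B4
Each bag holds 5 vertices, so the decomposition has width 4, which upper-bounds the treewidth. For the lower bound: the 5 vertex sets {1,6}, {3,4}, {5,8}, {2}, {7} are disjoint, each induces a connected subgraph, and every pair is joined by at least one edge of G. Contracting each set to a single vertex therefore yields K_{5} as a minor, and since treewidth is minor-monotone, tw(G) ≥ tw(K_{5}) = 4. Combining the bounds, tw(G) = 4.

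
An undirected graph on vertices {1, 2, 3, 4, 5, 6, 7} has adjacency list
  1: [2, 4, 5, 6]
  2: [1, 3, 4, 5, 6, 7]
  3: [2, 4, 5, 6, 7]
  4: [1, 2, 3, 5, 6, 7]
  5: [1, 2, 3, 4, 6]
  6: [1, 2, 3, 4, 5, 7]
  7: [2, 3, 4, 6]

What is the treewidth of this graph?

4

A width-4 tree decomposition is:
Bags: B1 = {2, 3, 4, 5, 6}  B2 = {2, 3, 4, 6, 7}  B3 = {1, 2, 4, 5, 6}
Tree: B1–B2, B1–B3
The largest bag has 5 vertices, giving width 4; this decomposition certifies tw(G) ≤ 4. On the other hand G contains the 5-clique {1, 2, 4, 5, 6}. A clique must lie in a single bag of any decomposition, so no decomposition can have width below 4. Therefore the treewidth is 4.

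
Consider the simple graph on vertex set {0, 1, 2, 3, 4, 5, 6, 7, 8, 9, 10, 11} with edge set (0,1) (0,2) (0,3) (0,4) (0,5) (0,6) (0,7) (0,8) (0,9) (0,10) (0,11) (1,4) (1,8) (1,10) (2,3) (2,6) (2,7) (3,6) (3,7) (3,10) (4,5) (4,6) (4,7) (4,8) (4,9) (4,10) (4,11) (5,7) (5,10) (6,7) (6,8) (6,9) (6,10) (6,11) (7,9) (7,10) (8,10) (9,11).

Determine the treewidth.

4

A width-4 tree decomposition is:
Bags: B1 = {0, 3, 6, 7, 10}  B2 = {0, 4, 6, 7, 10}  B3 = {0, 2, 3, 6, 7}  B4 = {0, 4, 6, 8, 10}  B5 = {0, 4, 5, 7, 10}  B6 = {0, 4, 6, 7, 9}  B7 = {0, 4, 6, 9, 11}  B8 = {0, 1, 4, 8, 10}
Tree: B1–B2, B1–B3, B2–B4, B2–B5, B2–B6, B6–B7, B4–B8
The largest bag has 5 vertices, giving width 4; this decomposition certifies tw(G) ≤ 4. For the lower bound, the 5 vertices {0, 2, 3, 6, 7} are pairwise adjacent, and any tree decomposition puts a clique entirely inside one bag — forcing width ≥ 4. The upper and lower bounds meet at 4, so that is the treewidth.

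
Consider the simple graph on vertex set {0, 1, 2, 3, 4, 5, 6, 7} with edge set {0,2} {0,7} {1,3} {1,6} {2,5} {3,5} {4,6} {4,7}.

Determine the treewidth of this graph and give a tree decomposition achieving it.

The largest bag has 3 vertices, giving width 2; this decomposition certifies tw(G) ≤ 2. For the lower bound, G contains the cycle 1–6–4–7–0–2–5–3–1, so G is not a forest; only forests have treewidth ≤ 1, hence tw(G) ≥ 2. Hence tw(G) = 2 exactly.

Treewidth 2.
One optimal decomposition is:
Bags: B1 = {1, 4, 6}  B2 = {1, 4, 7}  B3 = {0, 1, 7}  B4 = {0, 1, 2}  B5 = {1, 2, 5}  B6 = {1, 3, 5}
Tree: B1–B2, B2–B3, B3–B4, B4–B5, B5–B6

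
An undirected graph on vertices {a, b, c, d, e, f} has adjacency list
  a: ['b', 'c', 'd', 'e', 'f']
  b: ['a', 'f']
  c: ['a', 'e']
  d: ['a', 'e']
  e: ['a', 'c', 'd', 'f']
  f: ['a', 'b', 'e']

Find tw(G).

2

A width-2 tree decomposition is:
Bags: B1 = {a, d, e}  B2 = {a, c, e}  B3 = {a, e, f}  B4 = {a, b, f}
Tree: B1–B2, B2–B3, B3–B4
Each bag holds 3 vertices, so the decomposition has width 2, which upper-bounds the treewidth. On the other hand G contains the 3-clique {a, d, e}. A clique must lie in a single bag of any decomposition, so no decomposition can have width below 2. Combining the bounds, tw(G) = 2.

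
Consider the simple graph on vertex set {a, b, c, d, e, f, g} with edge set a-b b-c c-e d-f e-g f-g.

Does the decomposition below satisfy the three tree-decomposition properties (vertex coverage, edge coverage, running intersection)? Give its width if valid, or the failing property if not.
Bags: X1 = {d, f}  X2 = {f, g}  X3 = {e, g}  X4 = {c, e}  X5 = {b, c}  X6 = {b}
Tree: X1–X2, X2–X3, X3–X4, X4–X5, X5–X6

No — vertex a appears in no bag.

A tree decomposition must satisfy three properties: every vertex lies in some bag; for every edge, both endpoints lie together in some bag; and for every vertex, the bags containing it form a connected subtree. Here vertex a appears in no bag, so the decomposition is invalid.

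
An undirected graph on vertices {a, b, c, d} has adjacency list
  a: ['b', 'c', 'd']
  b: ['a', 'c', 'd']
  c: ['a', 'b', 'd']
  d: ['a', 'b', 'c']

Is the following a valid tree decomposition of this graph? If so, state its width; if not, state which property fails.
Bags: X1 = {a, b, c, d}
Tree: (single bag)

Checking the three conditions: (i) the bags cover all of {a, b, c, d}; (ii) for each edge, some bag contains both endpoints; (iii) the bags containing any fixed vertex form a subtree. All hold, so the decomposition is valid with width 4 − 1 = 3.

Yes; width 3.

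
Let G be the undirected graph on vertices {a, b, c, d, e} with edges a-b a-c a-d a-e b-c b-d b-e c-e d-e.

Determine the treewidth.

3

A width-3 tree decomposition is:
Bags: B1 = {a, b, c, e}  B2 = {a, b, d, e}
Tree: B1–B2
Every bag has size at most 4, so the width is 4 − 1 = 3 and tw(G) ≤ 3. For the lower bound, the 4 vertices {a, b, d, e} are pairwise adjacent, and any tree decomposition puts a clique entirely inside one bag — forcing width ≥ 3. Hence tw(G) = 3 exactly.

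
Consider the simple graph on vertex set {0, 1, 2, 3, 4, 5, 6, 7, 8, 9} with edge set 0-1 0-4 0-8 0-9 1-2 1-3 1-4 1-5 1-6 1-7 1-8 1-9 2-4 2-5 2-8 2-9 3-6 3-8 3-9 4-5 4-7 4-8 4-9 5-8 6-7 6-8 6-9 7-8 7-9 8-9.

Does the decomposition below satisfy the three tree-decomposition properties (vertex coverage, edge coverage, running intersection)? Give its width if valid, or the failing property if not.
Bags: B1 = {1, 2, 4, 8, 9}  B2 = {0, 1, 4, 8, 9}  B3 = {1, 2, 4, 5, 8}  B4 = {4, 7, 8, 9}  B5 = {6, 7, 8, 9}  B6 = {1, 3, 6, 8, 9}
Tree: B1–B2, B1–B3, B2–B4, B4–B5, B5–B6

No — edge (1,7) lies in no bag.

A tree decomposition must satisfy three properties: every vertex lies in some bag; for every edge, both endpoints lie together in some bag; and for every vertex, the bags containing it form a connected subtree. Here edge (1,7) lies in no bag, so the decomposition is invalid.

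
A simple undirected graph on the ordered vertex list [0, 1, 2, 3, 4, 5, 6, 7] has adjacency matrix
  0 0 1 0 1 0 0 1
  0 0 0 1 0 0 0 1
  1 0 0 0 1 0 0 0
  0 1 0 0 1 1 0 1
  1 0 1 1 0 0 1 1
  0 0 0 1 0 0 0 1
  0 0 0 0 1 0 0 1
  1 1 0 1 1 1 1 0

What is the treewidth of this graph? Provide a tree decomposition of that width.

Treewidth 2.
Bags: B1 = {4, 6, 7}  B2 = {0, 4, 7}  B3 = {3, 4, 7}  B4 = {3, 5, 7}  B5 = {0, 2, 4}  B6 = {1, 3, 7}
Tree: B1–B2, B2–B3, B3–B4, B2–B5, B4–B6

The largest bag has 3 vertices, giving width 2; this decomposition certifies tw(G) ≤ 2. On the other hand G contains the 3-clique {0, 2, 4}. A clique must lie in a single bag of any decomposition, so no decomposition can have width below 2. The upper and lower bounds meet at 2, so that is the treewidth.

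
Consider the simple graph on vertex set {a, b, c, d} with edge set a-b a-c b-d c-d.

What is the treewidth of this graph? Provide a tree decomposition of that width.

Treewidth 2.
One such decomposition:
Bags: B1 = {a, c, d}  B2 = {a, b, d}
Tree: B1–B2

Each bag holds 3 vertices, so the decomposition has width 2, which upper-bounds the treewidth. The edges a–c–d–b–a form a cycle, so G is not a tree and its treewidth is at least 2. Therefore the treewidth is 2.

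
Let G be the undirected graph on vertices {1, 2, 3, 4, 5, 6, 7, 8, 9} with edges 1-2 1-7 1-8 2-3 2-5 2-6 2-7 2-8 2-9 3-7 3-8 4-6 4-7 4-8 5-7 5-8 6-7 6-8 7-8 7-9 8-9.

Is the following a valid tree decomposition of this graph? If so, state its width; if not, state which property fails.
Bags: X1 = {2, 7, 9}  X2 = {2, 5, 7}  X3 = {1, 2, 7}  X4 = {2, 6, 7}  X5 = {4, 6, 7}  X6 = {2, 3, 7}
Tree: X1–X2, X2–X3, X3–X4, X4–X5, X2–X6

A tree decomposition must satisfy three properties: every vertex lies in some bag; for every edge, both endpoints lie together in some bag; and for every vertex, the bags containing it form a connected subtree. Here vertex 8 appears in no bag, so the decomposition is invalid.

No — vertex 8 appears in no bag.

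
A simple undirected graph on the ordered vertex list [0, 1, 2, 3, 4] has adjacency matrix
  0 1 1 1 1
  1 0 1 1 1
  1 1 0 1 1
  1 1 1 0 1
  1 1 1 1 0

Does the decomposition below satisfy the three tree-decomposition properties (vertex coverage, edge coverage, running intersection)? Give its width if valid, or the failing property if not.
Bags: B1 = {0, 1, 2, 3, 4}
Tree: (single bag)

Yes; width 4.

Vertex coverage: the bags together contain {0, 1, 2, 3, 4}, the full vertex set. Edge coverage: each edge of G has both endpoints in at least one bag. Running intersection: for every vertex, the bags containing it form a connected subtree. All three properties hold, so this is a valid tree decomposition of width max|bag| − 1 = 4, and hence tw(G) ≤ 4.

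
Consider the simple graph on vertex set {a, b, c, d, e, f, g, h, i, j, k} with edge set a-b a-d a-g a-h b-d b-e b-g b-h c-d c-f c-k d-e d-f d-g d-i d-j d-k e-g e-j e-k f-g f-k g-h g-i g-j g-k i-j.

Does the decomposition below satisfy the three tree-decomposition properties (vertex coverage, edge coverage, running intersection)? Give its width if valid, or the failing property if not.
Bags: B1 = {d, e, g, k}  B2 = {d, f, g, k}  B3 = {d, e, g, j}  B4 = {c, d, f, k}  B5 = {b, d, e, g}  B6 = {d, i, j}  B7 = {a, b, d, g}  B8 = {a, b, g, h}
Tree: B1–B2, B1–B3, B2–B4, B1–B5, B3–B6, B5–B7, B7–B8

No — edge (g,i) lies in no bag.

A tree decomposition must satisfy three properties: every vertex lies in some bag; for every edge, both endpoints lie together in some bag; and for every vertex, the bags containing it form a connected subtree. Here edge (g,i) lies in no bag, so the decomposition is invalid.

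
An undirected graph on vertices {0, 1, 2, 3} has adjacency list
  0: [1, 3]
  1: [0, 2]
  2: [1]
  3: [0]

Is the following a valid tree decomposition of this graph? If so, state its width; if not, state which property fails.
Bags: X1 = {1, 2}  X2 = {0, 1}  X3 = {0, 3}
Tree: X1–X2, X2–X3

Every vertex of G appears in some bag (union = {0, 1, 2, 3}); every edge is covered by a bag; and for each vertex v the set of bags containing v is connected in the bag tree. The decomposition is therefore valid. The largest bag has 2 vertices, so the width is 1.

Yes; width 1.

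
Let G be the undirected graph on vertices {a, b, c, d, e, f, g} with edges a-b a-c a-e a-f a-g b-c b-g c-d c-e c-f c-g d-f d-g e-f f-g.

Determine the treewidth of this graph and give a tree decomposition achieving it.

The largest bag has 4 vertices, giving width 3; this decomposition certifies tw(G) ≤ 3. For the lower bound, the 4 vertices {c, d, f, g} are pairwise adjacent, and any tree decomposition puts a clique entirely inside one bag — forcing width ≥ 3. Combining the bounds, tw(G) = 3.

Treewidth 3.
Bags: B1 = {a, c, f, g}  B2 = {a, c, e, f}  B3 = {a, b, c, g}  B4 = {c, d, f, g}
Tree: B1–B2, B1–B3, B1–B4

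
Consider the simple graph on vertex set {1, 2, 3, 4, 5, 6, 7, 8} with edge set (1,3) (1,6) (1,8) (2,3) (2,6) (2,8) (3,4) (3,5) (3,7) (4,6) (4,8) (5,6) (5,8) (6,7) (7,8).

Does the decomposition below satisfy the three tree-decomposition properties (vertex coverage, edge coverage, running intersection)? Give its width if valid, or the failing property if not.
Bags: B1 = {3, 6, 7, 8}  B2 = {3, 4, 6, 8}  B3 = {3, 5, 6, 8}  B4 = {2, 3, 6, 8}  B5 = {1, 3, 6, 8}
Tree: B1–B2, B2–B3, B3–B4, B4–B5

Yes; width 3.

Vertex coverage: the bags together contain {1, 2, 3, 4, 5, 6, 7, 8}, the full vertex set. Edge coverage: each edge of G has both endpoints in at least one bag. Running intersection: for every vertex, the bags containing it form a connected subtree. All three properties hold, so this is a valid tree decomposition of width max|bag| − 1 = 3, and hence tw(G) ≤ 3.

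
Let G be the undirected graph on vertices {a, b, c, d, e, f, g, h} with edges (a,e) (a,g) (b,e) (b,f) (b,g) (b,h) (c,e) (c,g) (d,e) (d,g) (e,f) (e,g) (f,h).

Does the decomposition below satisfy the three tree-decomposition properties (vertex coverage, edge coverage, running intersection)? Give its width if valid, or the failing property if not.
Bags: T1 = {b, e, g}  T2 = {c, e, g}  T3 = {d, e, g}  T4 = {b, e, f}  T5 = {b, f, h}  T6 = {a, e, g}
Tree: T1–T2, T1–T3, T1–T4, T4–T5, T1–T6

Checking the three conditions: (i) the bags cover all of {a, b, c, d, e, f, g, h}; (ii) for each edge, some bag contains both endpoints; (iii) the bags containing any fixed vertex form a subtree. All hold, so the decomposition is valid with width 3 − 1 = 2.

Yes; width 2.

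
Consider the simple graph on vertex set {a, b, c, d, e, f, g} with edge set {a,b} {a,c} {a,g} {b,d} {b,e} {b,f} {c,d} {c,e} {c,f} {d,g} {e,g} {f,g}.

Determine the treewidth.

3

A width-3 tree decomposition is:
Bags: B1 = {b, c, f, g}  B2 = {b, c, d, g}  B3 = {a, b, c, g}  B4 = {b, c, e, g}
Tree: B1–B2, B2–B3, B3–B4
Every bag has size at most 4, so the width is 4 − 1 = 3 and tw(G) ≤ 3. For the lower bound: the 4 vertex sets {c,f}, {d,g}, {b}, {a} are disjoint, each induces a connected subgraph, and every pair is joined by at least one edge of G. Contracting each set to a single vertex therefore yields K_{4} as a minor, and since treewidth is minor-monotone, tw(G) ≥ tw(K_{4}) = 3. Therefore the treewidth is 3.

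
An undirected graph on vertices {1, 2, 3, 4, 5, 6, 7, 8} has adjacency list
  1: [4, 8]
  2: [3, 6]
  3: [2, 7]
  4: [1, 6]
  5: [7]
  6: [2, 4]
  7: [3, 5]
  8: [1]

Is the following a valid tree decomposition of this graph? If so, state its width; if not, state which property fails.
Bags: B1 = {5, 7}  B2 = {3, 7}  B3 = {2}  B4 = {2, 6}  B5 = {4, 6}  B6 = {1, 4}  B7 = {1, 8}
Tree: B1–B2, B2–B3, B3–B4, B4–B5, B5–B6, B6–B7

A tree decomposition must satisfy three properties: every vertex lies in some bag; for every edge, both endpoints lie together in some bag; and for every vertex, the bags containing it form a connected subtree. Here edge (3,2) lies in no bag, so the decomposition is invalid.

No — edge (3,2) lies in no bag.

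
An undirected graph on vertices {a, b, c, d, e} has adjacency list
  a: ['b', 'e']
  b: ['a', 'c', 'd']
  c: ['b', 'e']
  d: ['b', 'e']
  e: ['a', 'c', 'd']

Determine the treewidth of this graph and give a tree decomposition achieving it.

Treewidth 2.
Bags: B1 = {b, d, e}  B2 = {a, b, e}  B3 = {b, c, e}
Tree: B1–B2, B2–B3

Every bag has size at most 3, so the width is 3 − 1 = 2 and tw(G) ≤ 2. The edges b–d–e–a–b form a cycle, so G is not a tree and its treewidth is at least 2. Therefore the treewidth is 2.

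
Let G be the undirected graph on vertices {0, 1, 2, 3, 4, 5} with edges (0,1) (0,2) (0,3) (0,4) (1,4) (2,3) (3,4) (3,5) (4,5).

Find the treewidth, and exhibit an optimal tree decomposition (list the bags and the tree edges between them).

Treewidth 2.
One optimal decomposition is:
Bags: B1 = {0, 3, 4}  B2 = {0, 2, 3}  B3 = {3, 4, 5}  B4 = {0, 1, 4}
Tree: B1–B2, B1–B3, B1–B4

Each bag holds 3 vertices, so the decomposition has width 2, which upper-bounds the treewidth. On the other hand G contains the 3-clique {0, 1, 4}. A clique must lie in a single bag of any decomposition, so no decomposition can have width below 2. Hence tw(G) = 2 exactly.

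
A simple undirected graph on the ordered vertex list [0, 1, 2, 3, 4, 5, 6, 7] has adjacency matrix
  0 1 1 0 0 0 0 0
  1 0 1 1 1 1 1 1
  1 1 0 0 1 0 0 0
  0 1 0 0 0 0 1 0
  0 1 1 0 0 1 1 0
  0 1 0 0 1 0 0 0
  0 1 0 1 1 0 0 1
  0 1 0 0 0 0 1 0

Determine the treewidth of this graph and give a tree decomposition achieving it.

Treewidth 2.
One optimal decomposition is:
Bags: B1 = {1, 4, 6}  B2 = {1, 3, 6}  B3 = {1, 2, 4}  B4 = {1, 6, 7}  B5 = {0, 1, 2}  B6 = {1, 4, 5}
Tree: B1–B2, B1–B3, B1–B4, B3–B5, B1–B6

The largest bag has 3 vertices, giving width 2; this decomposition certifies tw(G) ≤ 2. Conversely, {0, 1, 2} is a clique of size 3, and the vertices of any clique must share a bag in every tree decomposition; so some bag has ≥ 3 vertices and tw(G) ≥ 2. Combining the bounds, tw(G) = 2.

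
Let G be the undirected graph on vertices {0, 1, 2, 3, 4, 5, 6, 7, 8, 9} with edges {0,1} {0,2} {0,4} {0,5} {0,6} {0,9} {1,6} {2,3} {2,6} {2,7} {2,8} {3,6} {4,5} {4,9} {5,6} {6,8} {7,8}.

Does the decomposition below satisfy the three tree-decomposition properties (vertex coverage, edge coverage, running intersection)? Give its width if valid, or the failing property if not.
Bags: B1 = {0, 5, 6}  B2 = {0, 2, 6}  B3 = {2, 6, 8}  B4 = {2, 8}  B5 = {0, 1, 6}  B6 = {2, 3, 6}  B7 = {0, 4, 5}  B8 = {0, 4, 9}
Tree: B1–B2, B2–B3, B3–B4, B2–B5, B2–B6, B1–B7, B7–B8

A tree decomposition must satisfy three properties: every vertex lies in some bag; for every edge, both endpoints lie together in some bag; and for every vertex, the bags containing it form a connected subtree. Here vertex 7 appears in no bag, so the decomposition is invalid.

No — vertex 7 appears in no bag.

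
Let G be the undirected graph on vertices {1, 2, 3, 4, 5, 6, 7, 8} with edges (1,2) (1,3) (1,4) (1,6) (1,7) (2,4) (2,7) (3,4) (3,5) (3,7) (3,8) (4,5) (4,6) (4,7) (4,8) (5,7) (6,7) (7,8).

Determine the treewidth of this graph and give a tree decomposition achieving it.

Every bag has size at most 4, so the width is 4 − 1 = 3 and tw(G) ≤ 3. Conversely, {3, 4, 7, 8} is a clique of size 4, and the vertices of any clique must share a bag in every tree decomposition; so some bag has ≥ 4 vertices and tw(G) ≥ 3. Hence tw(G) = 3 exactly.

Treewidth 3.
One optimal decomposition is:
Bags: B1 = {3, 4, 7, 8}  B2 = {1, 3, 4, 7}  B3 = {3, 4, 5, 7}  B4 = {1, 2, 4, 7}  B5 = {1, 4, 6, 7}
Tree: B1–B2, B1–B3, B2–B4, B4–B5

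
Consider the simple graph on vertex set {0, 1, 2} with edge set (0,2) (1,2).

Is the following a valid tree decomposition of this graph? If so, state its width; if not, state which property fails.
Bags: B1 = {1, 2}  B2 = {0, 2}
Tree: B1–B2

Yes; width 1.

Checking the three conditions: (i) the bags cover all of {0, 1, 2}; (ii) for each edge, some bag contains both endpoints; (iii) the bags containing any fixed vertex form a subtree. All hold, so the decomposition is valid with width 2 − 1 = 1.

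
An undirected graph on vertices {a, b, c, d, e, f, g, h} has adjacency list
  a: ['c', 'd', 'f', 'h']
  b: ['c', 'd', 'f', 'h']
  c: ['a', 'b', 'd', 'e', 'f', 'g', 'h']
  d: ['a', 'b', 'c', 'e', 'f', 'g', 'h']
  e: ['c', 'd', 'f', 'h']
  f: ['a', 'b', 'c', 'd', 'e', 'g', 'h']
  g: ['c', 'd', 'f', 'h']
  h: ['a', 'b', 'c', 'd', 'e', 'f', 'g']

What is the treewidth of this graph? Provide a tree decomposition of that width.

Treewidth 4.
One optimal decomposition is:
Bags: B1 = {a, c, d, f, h}  B2 = {b, c, d, f, h}  B3 = {c, d, f, g, h}  B4 = {c, d, e, f, h}
Tree: B1–B2, B2–B3, B3–B4

Every bag has size at most 5, so the width is 5 − 1 = 4 and tw(G) ≤ 4. For the lower bound, the 5 vertices {c, d, f, g, h} are pairwise adjacent, and any tree decomposition puts a clique entirely inside one bag — forcing width ≥ 4. Therefore the treewidth is 4.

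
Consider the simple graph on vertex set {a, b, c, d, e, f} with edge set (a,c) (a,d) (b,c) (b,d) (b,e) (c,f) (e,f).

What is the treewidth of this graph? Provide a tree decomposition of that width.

Treewidth 2.
One such decomposition:
Bags: B1 = {a, b, d}  B2 = {a, b, c}  B3 = {b, c, e}  B4 = {c, e, f}
Tree: B1–B2, B2–B3, B3–B4

The largest bag has 3 vertices, giving width 2; this decomposition certifies tw(G) ≤ 2. The edges d–a–c–b–d form a cycle, so G is not a tree and its treewidth is at least 2. Combining the bounds, tw(G) = 2.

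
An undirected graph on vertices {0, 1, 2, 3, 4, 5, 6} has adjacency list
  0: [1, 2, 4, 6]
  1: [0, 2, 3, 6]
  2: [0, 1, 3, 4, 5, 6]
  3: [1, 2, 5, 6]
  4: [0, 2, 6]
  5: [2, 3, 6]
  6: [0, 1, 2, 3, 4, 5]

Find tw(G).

3

A width-3 tree decomposition is:
Bags: B1 = {1, 2, 3, 6}  B2 = {2, 3, 5, 6}  B3 = {0, 1, 2, 6}  B4 = {0, 2, 4, 6}
Tree: B1–B2, B1–B3, B3–B4
Each bag holds 4 vertices, so the decomposition has width 3, which upper-bounds the treewidth. Conversely, {0, 1, 2, 6} is a clique of size 4, and the vertices of any clique must share a bag in every tree decomposition; so some bag has ≥ 4 vertices and tw(G) ≥ 3. Hence tw(G) = 3 exactly.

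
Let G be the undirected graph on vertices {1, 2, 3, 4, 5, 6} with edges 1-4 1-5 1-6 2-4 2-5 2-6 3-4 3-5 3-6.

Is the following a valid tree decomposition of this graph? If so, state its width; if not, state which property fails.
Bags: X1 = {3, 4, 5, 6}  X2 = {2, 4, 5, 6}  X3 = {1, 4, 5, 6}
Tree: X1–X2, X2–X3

Every vertex of G appears in some bag (union = {1, 2, 3, 4, 5, 6}); every edge is covered by a bag; and for each vertex v the set of bags containing v is connected in the bag tree. The decomposition is therefore valid. The largest bag has 4 vertices, so the width is 3.

Yes; width 3.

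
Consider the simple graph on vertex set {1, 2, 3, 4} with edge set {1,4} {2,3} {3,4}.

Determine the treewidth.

A width-1 tree decomposition is:
Bags: B1 = {2, 3}  B2 = {3, 4}  B3 = {1, 4}
Tree: B1–B2, B2–B3
Each bag holds 2 vertices, so the decomposition has width 1, which upper-bounds the treewidth. Since G has at least one edge (e.g. 2–3), it is not an edgeless graph, so tw(G) ≥ 1. Therefore the treewidth is 1.

1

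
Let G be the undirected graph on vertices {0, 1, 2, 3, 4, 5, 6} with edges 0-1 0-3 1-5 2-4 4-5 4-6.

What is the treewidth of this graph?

A width-1 tree decomposition is:
Bags: B1 = {4, 5}  B2 = {1, 5}  B3 = {0, 1}  B4 = {0, 3}  B5 = {4, 6}  B6 = {2, 4}
Tree: B1–B2, B2–B3, B3–B4, B1–B5, B5–B6
The largest bag has 2 vertices, giving width 1; this decomposition certifies tw(G) ≤ 1. Any graph with an edge has treewidth ≥ 1, and G has the edge 5–4. Therefore the treewidth is 1.

1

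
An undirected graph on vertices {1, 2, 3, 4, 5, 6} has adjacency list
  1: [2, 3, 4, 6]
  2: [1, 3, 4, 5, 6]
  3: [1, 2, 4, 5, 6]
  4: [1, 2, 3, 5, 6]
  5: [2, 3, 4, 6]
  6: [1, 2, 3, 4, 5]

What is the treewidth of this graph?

A width-4 tree decomposition is:
Bags: B1 = {2, 3, 4, 5, 6}  B2 = {1, 2, 3, 4, 6}
Tree: B1–B2
Every bag has size at most 5, so the width is 5 − 1 = 4 and tw(G) ≤ 4. On the other hand G contains the 5-clique {1, 2, 3, 4, 6}. A clique must lie in a single bag of any decomposition, so no decomposition can have width below 4. Therefore the treewidth is 4.

4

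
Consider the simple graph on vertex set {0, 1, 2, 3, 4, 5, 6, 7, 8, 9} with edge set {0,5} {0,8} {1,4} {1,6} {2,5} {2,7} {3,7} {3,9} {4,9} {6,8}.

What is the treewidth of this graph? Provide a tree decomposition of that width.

Treewidth 2.
Bags: B1 = {0, 2, 5}  B2 = {0, 2, 8}  B3 = {2, 6, 8}  B4 = {1, 2, 6}  B5 = {1, 2, 4}  B6 = {2, 4, 9}  B7 = {2, 3, 9}  B8 = {2, 3, 7}
Tree: B1–B2, B2–B3, B3–B4, B4–B5, B5–B6, B6–B7, B7–B8

Each bag holds 3 vertices, so the decomposition has width 2, which upper-bounds the treewidth. For the lower bound, G contains the cycle 2–5–0–8–6–1–4–9–3–7–2, so G is not a forest; only forests have treewidth ≤ 1, hence tw(G) ≥ 2. Hence tw(G) = 2 exactly.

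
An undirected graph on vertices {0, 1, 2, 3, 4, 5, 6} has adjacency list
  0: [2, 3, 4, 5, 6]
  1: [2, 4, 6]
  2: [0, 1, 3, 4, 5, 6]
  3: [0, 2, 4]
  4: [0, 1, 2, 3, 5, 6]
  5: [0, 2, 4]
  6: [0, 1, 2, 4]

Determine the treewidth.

A width-3 tree decomposition is:
Bags: B1 = {0, 2, 4, 6}  B2 = {0, 2, 3, 4}  B3 = {1, 2, 4, 6}  B4 = {0, 2, 4, 5}
Tree: B1–B2, B1–B3, B2–B4
Each bag holds 4 vertices, so the decomposition has width 3, which upper-bounds the treewidth. For the lower bound, the 4 vertices {0, 2, 3, 4} are pairwise adjacent, and any tree decomposition puts a clique entirely inside one bag — forcing width ≥ 3. The upper and lower bounds meet at 3, so that is the treewidth.

3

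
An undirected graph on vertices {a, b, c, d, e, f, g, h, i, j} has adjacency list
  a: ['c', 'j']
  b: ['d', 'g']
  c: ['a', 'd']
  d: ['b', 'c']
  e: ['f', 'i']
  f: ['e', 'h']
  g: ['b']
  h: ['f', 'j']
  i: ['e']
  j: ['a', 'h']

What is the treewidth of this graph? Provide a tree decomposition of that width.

The largest bag has 2 vertices, giving width 1; this decomposition certifies tw(G) ≤ 1. Any graph with an edge has treewidth ≥ 1, and G has the edge g–b. The upper and lower bounds meet at 1, so that is the treewidth.

Treewidth 1.
One optimal decomposition is:
Bags: B1 = {b, g}  B2 = {b, d}  B3 = {c, d}  B4 = {a, c}  B5 = {a, j}  B6 = {h, j}  B7 = {f, h}  B8 = {e, f}  B9 = {e, i}
Tree: B1–B2, B2–B3, B3–B4, B4–B5, B5–B6, B6–B7, B7–B8, B8–B9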